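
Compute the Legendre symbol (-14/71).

1

First reduce: -14 ≡ 57 (mod 71).
Reciprocity: 57 ≡ 1 and 71 ≡ 3 (mod 4), so (57/71) = +(71/57).
Reduce top mod 57: now compute (14/57).
Pull out 2: since 57 ≡ 1 (mod 8), (2/57) = +1.
Reciprocity: 7 ≡ 3 and 57 ≡ 1 (mod 4), so (7/57) = +(57/7).
Reduce top mod 7: now compute (1/7).
Reached (1/7) = 1. Collecting the sign flips along the way, the symbol is +1.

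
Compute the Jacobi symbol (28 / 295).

-1

Pull out 2^2: since 295 ≡ 7 (mod 8), (2/295) = +1, so (2/295)^2 = +1.
Reciprocity: 7 ≡ 3 and 295 ≡ 3 (mod 4), so (7/295) = −(295/7).
Reduce top mod 7: now compute (1/7).
Reached (1/7) = 1. Collecting the sign flips along the way, the symbol is -1.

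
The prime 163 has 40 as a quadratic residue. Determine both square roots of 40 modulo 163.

Since 163 ≡ 3 (mod 4), a square root of 40 is 40^((163+1)/4) = 40^41 mod 163.
Repeated squaring: 40^2≡133, 40^4≡85, 40^8≡53, 40^16≡38, 40^32≡140 (mod 163).
40^41 = 40^(32+8+1) ≡ 140 (mod 163).
Check: 140² = 19600 ≡ 40 (mod 163). The two roots are 23 and 140.

23, 140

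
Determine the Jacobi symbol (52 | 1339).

Pull out 2^2: since 1339 ≡ 3 (mod 8), (2/1339) = -1, so (2/1339)^2 = +1.
Reciprocity: 13 ≡ 1 and 1339 ≡ 3 (mod 4), so (13/1339) = +(1339/13).
Reduce top mod 13: now compute (0/13).
Top reduces to 0: gcd > 1, so the symbol is 0.

0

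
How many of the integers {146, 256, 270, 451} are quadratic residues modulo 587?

(146/587) = -1 → non-residue.
(256/587) = +1 → QR.
(270/587) = +1 → QR.
(451/587) = +1 → QR.
Total quadratic residues among the 4: 3.

3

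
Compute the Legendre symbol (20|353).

Pull out 2^2: since 353 ≡ 1 (mod 8), (2/353) = +1, so (2/353)^2 = +1.
Reciprocity: 5 ≡ 1 and 353 ≡ 1 (mod 4), so (5/353) = +(353/5).
Reduce top mod 5: now compute (3/5).
Reciprocity: 3 ≡ 3 and 5 ≡ 1 (mod 4), so (3/5) = +(5/3).
Reduce top mod 3: now compute (2/3).
Pull out 2: since 3 ≡ 3 (mod 8), (2/3) = -1.
Reached (1/3) = 1. Collecting the sign flips along the way, the symbol is -1.

-1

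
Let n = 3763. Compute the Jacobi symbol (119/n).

1

Reciprocity: 119 ≡ 3 and 3763 ≡ 3 (mod 4), so (119/3763) = −(3763/119).
Reduce top mod 119: now compute (74/119).
Pull out 2: since 119 ≡ 7 (mod 8), (2/119) = +1.
Reciprocity: 37 ≡ 1 and 119 ≡ 3 (mod 4), so (37/119) = +(119/37).
Reduce top mod 37: now compute (8/37).
Pull out 2^3: since 37 ≡ 5 (mod 8), (2/37) = -1, so (2/37)^3 = -1.
Reached (1/37) = 1. Collecting the sign flips along the way, the symbol is +1.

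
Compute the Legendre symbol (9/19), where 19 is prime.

Euler's criterion: (9/19) ≡ 9^9 (mod 19).
9^2 ≡ 5 (mod 19)
9^4 ≡ 6 (mod 19)
9^8 ≡ 17 (mod 19)
9^9 = 9^(8+1) ≡ 1 (mod 19).
Result is 1, so (9/19) = 1.

1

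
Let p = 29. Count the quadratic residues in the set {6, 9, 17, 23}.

(6/29) = +1 → QR.
(9/29) = +1 → QR.
(17/29) = -1 → non-residue.
(23/29) = +1 → QR.
Total quadratic residues among the 4: 3.

3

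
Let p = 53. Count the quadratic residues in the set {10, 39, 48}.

(10/53) = +1 → QR.
(39/53) = -1 → non-residue.
(48/53) = -1 → non-residue.
Total quadratic residues among the 3: 1.

1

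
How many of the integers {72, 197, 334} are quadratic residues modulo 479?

3

(72/479) = +1 → QR.
(197/479) = +1 → QR.
(334/479) = +1 → QR.
Total quadratic residues among the 3: 3.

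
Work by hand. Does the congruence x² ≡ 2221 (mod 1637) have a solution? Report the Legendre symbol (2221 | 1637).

First reduce: 2221 ≡ 584 (mod 1637).
Pull out 2^3: since 1637 ≡ 5 (mod 8), (2/1637) = -1, so (2/1637)^3 = -1.
Reciprocity: 73 ≡ 1 and 1637 ≡ 1 (mod 4), so (73/1637) = +(1637/73).
Reduce top mod 73: now compute (31/73).
Reciprocity: 31 ≡ 3 and 73 ≡ 1 (mod 4), so (31/73) = +(73/31).
Reduce top mod 31: now compute (11/31).
Reciprocity: 11 ≡ 3 and 31 ≡ 3 (mod 4), so (11/31) = −(31/11).
Reduce top mod 11: now compute (9/11).
Reciprocity: 9 ≡ 1 and 11 ≡ 3 (mod 4), so (9/11) = +(11/9).
Reduce top mod 9: now compute (2/9).
Pull out 2: since 9 ≡ 1 (mod 8), (2/9) = +1.
Reached (1/9) = 1. Collecting the sign flips along the way, the symbol is +1.

1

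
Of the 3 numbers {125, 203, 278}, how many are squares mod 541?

1

(125/541) = +1 → QR.
(203/541) = -1 → non-residue.
(278/541) = -1 → non-residue.
Total quadratic residues among the 3: 1.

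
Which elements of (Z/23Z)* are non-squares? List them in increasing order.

Square k = 1,…,11 (k and 23−k give the same square):
1²=1, 2²=4, 3²=9, 4²=16, 5²≡2, 6²≡13, 7²≡3, 8²≡18, 9²≡12, 10²≡8, 11²≡6 (mod 23).
The residues are {1, 2, 3, 4, 6, 8, 9, 12, 13, 16, 18}; the non-residues are the remaining 11 nonzero classes.

5 7 10 11 14 15 17 19 20 21 22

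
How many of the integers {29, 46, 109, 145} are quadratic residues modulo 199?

3

(29/199) = +1 → QR.
(46/199) = +1 → QR.
(109/199) = -1 → non-residue.
(145/199) = +1 → QR.
Total quadratic residues among the 4: 3.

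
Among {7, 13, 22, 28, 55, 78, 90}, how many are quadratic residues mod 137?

(7/137) = +1 → QR.
(13/137) = -1 → non-residue.
(22/137) = +1 → QR.
(28/137) = +1 → QR.
(55/137) = -1 → non-residue.
(78/137) = +1 → QR.
(90/137) = -1 → non-residue.
Total quadratic residues among the 7: 4.

4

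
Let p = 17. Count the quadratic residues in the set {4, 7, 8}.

(4/17) = +1 → QR.
(7/17) = -1 → non-residue.
(8/17) = +1 → QR.
Total quadratic residues among the 3: 2.

2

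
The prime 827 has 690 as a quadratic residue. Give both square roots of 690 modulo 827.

Since 827 ≡ 3 (mod 4), a square root of 690 is 690^((827+1)/4) = 690^207 mod 827.
Repeated squaring: 690^2≡575, 690^4≡652, 690^8≡26, 690^16≡676, 690^32≡472, 690^64≡321, 690^128≡493 (mod 827).
690^207 = 690^(128+64+8+4+2+1) ≡ 616 (mod 827).
Check: 616² = 379456 ≡ 690 (mod 827). The two roots are 211 and 616.

211, 616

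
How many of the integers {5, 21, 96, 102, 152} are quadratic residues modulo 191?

3

(5/191) = +1 → QR.
(21/191) = -1 → non-residue.
(96/191) = +1 → QR.
(102/191) = +1 → QR.
(152/191) = -1 → non-residue.
Total quadratic residues among the 5: 3.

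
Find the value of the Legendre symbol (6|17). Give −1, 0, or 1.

Pull out 2: since 17 ≡ 1 (mod 8), (2/17) = +1.
Reciprocity: 3 ≡ 3 and 17 ≡ 1 (mod 4), so (3/17) = +(17/3).
Reduce top mod 3: now compute (2/3).
Pull out 2: since 3 ≡ 3 (mod 8), (2/3) = -1.
Reached (1/3) = 1. Collecting the sign flips along the way, the symbol is -1.

-1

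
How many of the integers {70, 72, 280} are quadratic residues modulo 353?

(70/353) = +1 → QR.
(72/353) = +1 → QR.
(280/353) = +1 → QR.
Total quadratic residues among the 3: 3.

3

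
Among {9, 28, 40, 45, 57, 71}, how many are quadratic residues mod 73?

3

(9/73) = +1 → QR.
(28/73) = -1 → non-residue.
(40/73) = -1 → non-residue.
(45/73) = -1 → non-residue.
(57/73) = +1 → QR.
(71/73) = +1 → QR.
Total quadratic residues among the 6: 3.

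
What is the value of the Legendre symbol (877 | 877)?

0

First reduce: 877 ≡ 0 (mod 877).
Top reduces to 0: gcd > 1, so the symbol is 0.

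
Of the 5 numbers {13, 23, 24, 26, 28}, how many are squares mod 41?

(13/41) = -1 → non-residue.
(23/41) = +1 → QR.
(24/41) = -1 → non-residue.
(26/41) = -1 → non-residue.
(28/41) = -1 → non-residue.
Total quadratic residues among the 5: 1.

1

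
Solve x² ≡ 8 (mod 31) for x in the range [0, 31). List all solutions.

Since 31 ≡ 3 (mod 4), a square root of 8 is 8^((31+1)/4) = 8^8 mod 31.
Repeated squaring: 8^2≡2, 8^4≡4, 8^8≡16 (mod 31).
8^8 = 8^(8) ≡ 16 (mod 31).
Check: 16² = 256 ≡ 8 (mod 31). The two roots are 15 and 16.

15, 16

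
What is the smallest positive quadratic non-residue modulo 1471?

(2/1471) = +1, so 2 is a residue.
(3/1471) = −1, so 3 is the smallest positive non-residue mod 1471.

3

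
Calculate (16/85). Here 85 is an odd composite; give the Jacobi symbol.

Pull out 2^4: since 85 ≡ 5 (mod 8), (2/85) = -1, so (2/85)^4 = +1.
Reached (1/85) = 1. Collecting the sign flips along the way, the symbol is +1.

1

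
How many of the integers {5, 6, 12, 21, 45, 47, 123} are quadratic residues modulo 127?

(5/127) = -1 → non-residue.
(6/127) = -1 → non-residue.
(12/127) = -1 → non-residue.
(21/127) = +1 → QR.
(45/127) = -1 → non-residue.
(47/127) = +1 → QR.
(123/127) = -1 → non-residue.
Total quadratic residues among the 7: 2.

2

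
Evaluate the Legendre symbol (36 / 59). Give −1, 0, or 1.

1

Pull out 2^2: since 59 ≡ 3 (mod 8), (2/59) = -1, so (2/59)^2 = +1.
Reciprocity: 9 ≡ 1 and 59 ≡ 3 (mod 4), so (9/59) = +(59/9).
Reduce top mod 9: now compute (5/9).
Reciprocity: 5 ≡ 1 and 9 ≡ 1 (mod 4), so (5/9) = +(9/5).
Reduce top mod 5: now compute (4/5).
Pull out 2^2: since 5 ≡ 5 (mod 8), (2/5) = -1, so (2/5)^2 = +1.
Reached (1/5) = 1. Collecting the sign flips along the way, the symbol is +1.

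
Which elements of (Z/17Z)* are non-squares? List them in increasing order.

3 5 6 7 10 11 12 14

Square k = 1,…,8 (k and 17−k give the same square):
1²=1, 2²=4, 3²=9, 4²=16, 5²≡8, 6²≡2, 7²≡15, 8²≡13 (mod 17).
The residues are {1, 2, 4, 8, 9, 13, 15, 16}; the non-residues are the remaining 8 nonzero classes.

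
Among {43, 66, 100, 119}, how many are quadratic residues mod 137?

2

(43/137) = -1 → non-residue.
(66/137) = -1 → non-residue.
(100/137) = +1 → QR.
(119/137) = +1 → QR.
Total quadratic residues among the 4: 2.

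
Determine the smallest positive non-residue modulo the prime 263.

(2/263) = +1, so 2 is a residue.
(3/263) = +1, so 3 is a residue.
(4/263) = +1, so 4 is a residue.
(5/263) = −1, so 5 is the smallest positive non-residue mod 263.

5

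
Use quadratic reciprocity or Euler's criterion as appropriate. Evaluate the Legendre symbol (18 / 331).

-1

Pull out 2: since 331 ≡ 3 (mod 8), (2/331) = -1.
Reciprocity: 9 ≡ 1 and 331 ≡ 3 (mod 4), so (9/331) = +(331/9).
Reduce top mod 9: now compute (7/9).
Reciprocity: 7 ≡ 3 and 9 ≡ 1 (mod 4), so (7/9) = +(9/7).
Reduce top mod 7: now compute (2/7).
Pull out 2: since 7 ≡ 7 (mod 8), (2/7) = +1.
Reached (1/7) = 1. Collecting the sign flips along the way, the symbol is -1.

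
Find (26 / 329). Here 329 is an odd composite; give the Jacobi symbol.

1

Pull out 2: since 329 ≡ 1 (mod 8), (2/329) = +1.
Reciprocity: 13 ≡ 1 and 329 ≡ 1 (mod 4), so (13/329) = +(329/13).
Reduce top mod 13: now compute (4/13).
Pull out 2^2: since 13 ≡ 5 (mod 8), (2/13) = -1, so (2/13)^2 = +1.
Reached (1/13) = 1. Collecting the sign flips along the way, the symbol is +1.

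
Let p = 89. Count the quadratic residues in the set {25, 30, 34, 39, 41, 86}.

(25/89) = +1 → QR.
(30/89) = -1 → non-residue.
(34/89) = +1 → QR.
(39/89) = +1 → QR.
(41/89) = -1 → non-residue.
(86/89) = -1 → non-residue.
Total quadratic residues among the 6: 3.

3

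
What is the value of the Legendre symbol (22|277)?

Euler's criterion: (22/277) ≡ 22^138 (mod 277).
22^2 ≡ 207 (mod 277)
22^4 ≡ 191 (mod 277)
22^8 ≡ 194 (mod 277)
22^16 ≡ 241 (mod 277)
22^32 ≡ 188 (mod 277)
22^64 ≡ 165 (mod 277)
22^128 ≡ 79 (mod 277)
22^138 = 22^(128+8+2) ≡ 1 (mod 277).
Result is 1, so (22/277) = 1.

1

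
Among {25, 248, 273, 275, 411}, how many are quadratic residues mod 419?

(25/419) = +1 → QR.
(248/419) = +1 → QR.
(273/419) = +1 → QR.
(275/419) = -1 → non-residue.
(411/419) = +1 → QR.
Total quadratic residues among the 5: 4.

4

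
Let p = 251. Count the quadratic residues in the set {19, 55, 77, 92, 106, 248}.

(19/251) = -1 → non-residue.
(55/251) = -1 → non-residue.
(77/251) = -1 → non-residue.
(92/251) = +1 → QR.
(106/251) = +1 → QR.
(248/251) = -1 → non-residue.
Total quadratic residues among the 6: 2.

2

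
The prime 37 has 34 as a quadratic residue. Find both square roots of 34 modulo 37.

16, 21

37 ≡ 1 (mod 4), so we find a root by search.
Trying successive values, 16² = 256 ≡ 34 (mod 37). The other root is 37 − 16 = 21.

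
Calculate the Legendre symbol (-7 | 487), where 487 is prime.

Euler's criterion: (-7/487) ≡ 480^243 (mod 487).
480^2 ≡ 49 (mod 487)
480^4 ≡ 453 (mod 487)
480^8 ≡ 182 (mod 487)
480^16 ≡ 8 (mod 487)
480^32 ≡ 64 (mod 487)
480^64 ≡ 200 (mod 487)
480^128 ≡ 66 (mod 487)
480^243 = 480^(128+64+32+16+2+1) ≡ 1 (mod 487).
Result is 1, so (-7/487) = 1.

1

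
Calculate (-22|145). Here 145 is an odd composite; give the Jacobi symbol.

-1

First reduce: -22 ≡ 123 (mod 145).
Reciprocity: 123 ≡ 3 and 145 ≡ 1 (mod 4), so (123/145) = +(145/123).
Reduce top mod 123: now compute (22/123).
Pull out 2: since 123 ≡ 3 (mod 8), (2/123) = -1.
Reciprocity: 11 ≡ 3 and 123 ≡ 3 (mod 4), so (11/123) = −(123/11).
Reduce top mod 11: now compute (2/11).
Pull out 2: since 11 ≡ 3 (mod 8), (2/11) = -1.
Reached (1/11) = 1. Collecting the sign flips along the way, the symbol is -1.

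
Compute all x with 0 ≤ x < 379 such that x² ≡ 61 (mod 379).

Since 379 ≡ 3 (mod 4), a square root of 61 is 61^((379+1)/4) = 61^95 mod 379.
Repeated squaring: 61^2≡310, 61^4≡213, 61^8≡268, 61^16≡193, 61^32≡107, 61^64≡79 (mod 379).
61^95 = 61^(64+16+8+4+2+1) ≡ 151 (mod 379).
Check: 151² = 22801 ≡ 61 (mod 379). The two roots are 151 and 228.

151, 228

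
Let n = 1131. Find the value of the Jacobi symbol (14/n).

1

Pull out 2: since 1131 ≡ 3 (mod 8), (2/1131) = -1.
Reciprocity: 7 ≡ 3 and 1131 ≡ 3 (mod 4), so (7/1131) = −(1131/7).
Reduce top mod 7: now compute (4/7).
Pull out 2^2: since 7 ≡ 7 (mod 8), (2/7) = +1, so (2/7)^2 = +1.
Reached (1/7) = 1. Collecting the sign flips along the way, the symbol is +1.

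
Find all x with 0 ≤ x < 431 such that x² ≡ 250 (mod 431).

Since 431 ≡ 3 (mod 4), a square root of 250 is 250^((431+1)/4) = 250^108 mod 431.
Repeated squaring: 250^2≡5, 250^4≡25, 250^8≡194, 250^16≡139, 250^32≡357, 250^64≡304 (mod 431).
250^108 = 250^(64+32+8+4) ≡ 326 (mod 431).
Check: 326² = 106276 ≡ 250 (mod 431). The two roots are 105 and 326.

105, 326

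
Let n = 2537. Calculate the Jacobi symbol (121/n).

Reciprocity: 121 ≡ 1 and 2537 ≡ 1 (mod 4), so (121/2537) = +(2537/121).
Reduce top mod 121: now compute (117/121).
Reciprocity: 117 ≡ 1 and 121 ≡ 1 (mod 4), so (117/121) = +(121/117).
Reduce top mod 117: now compute (4/117).
Pull out 2^2: since 117 ≡ 5 (mod 8), (2/117) = -1, so (2/117)^2 = +1.
Reached (1/117) = 1. Collecting the sign flips along the way, the symbol is +1.

1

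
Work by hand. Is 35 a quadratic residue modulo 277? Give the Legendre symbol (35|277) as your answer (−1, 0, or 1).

-1

Euler's criterion: (35/277) ≡ 35^138 (mod 277).
35^2 ≡ 117 (mod 277)
35^4 ≡ 116 (mod 277)
35^8 ≡ 160 (mod 277)
35^16 ≡ 116 (mod 277)
35^32 ≡ 160 (mod 277)
35^64 ≡ 116 (mod 277)
35^128 ≡ 160 (mod 277)
35^138 = 35^(128+8+2) ≡ 276 (mod 277).
Result is 276 ≡ −1, so (35/277) = −1.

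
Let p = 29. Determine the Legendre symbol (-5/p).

1

Euler's criterion: (-5/29) ≡ 24^14 (mod 29).
24^2 ≡ 25 (mod 29)
24^4 ≡ 16 (mod 29)
24^8 ≡ 24 (mod 29)
24^14 = 24^(8+4+2) ≡ 1 (mod 29).
Result is 1, so (-5/29) = 1.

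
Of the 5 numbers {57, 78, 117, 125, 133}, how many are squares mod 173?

(57/173) = +1 → QR.
(78/173) = +1 → QR.
(117/173) = +1 → QR.
(125/173) = -1 → non-residue.
(133/173) = +1 → QR.
Total quadratic residues among the 5: 4.

4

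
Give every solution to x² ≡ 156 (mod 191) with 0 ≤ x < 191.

27, 164

Since 191 ≡ 3 (mod 4), a square root of 156 is 156^((191+1)/4) = 156^48 mod 191.
Repeated squaring: 156^2≡79, 156^4≡129, 156^8≡24, 156^16≡3, 156^32≡9 (mod 191).
156^48 = 156^(32+16) ≡ 27 (mod 191).
Check: 27² = 729 ≡ 156 (mod 191). The two roots are 27 and 164.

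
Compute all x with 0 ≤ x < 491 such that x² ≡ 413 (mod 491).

119, 372

Since 491 ≡ 3 (mod 4), a square root of 413 is 413^((491+1)/4) = 413^123 mod 491.
Repeated squaring: 413^2≡192, 413^4≡39, 413^8≡48, 413^16≡340, 413^32≡215, 413^64≡71 (mod 491).
413^123 = 413^(64+32+16+8+2+1) ≡ 372 (mod 491).
Check: 372² = 138384 ≡ 413 (mod 491). The two roots are 119 and 372.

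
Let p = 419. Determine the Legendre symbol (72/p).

-1

Pull out 2^3: since 419 ≡ 3 (mod 8), (2/419) = -1, so (2/419)^3 = -1.
Reciprocity: 9 ≡ 1 and 419 ≡ 3 (mod 4), so (9/419) = +(419/9).
Reduce top mod 9: now compute (5/9).
Reciprocity: 5 ≡ 1 and 9 ≡ 1 (mod 4), so (5/9) = +(9/5).
Reduce top mod 5: now compute (4/5).
Pull out 2^2: since 5 ≡ 5 (mod 8), (2/5) = -1, so (2/5)^2 = +1.
Reached (1/5) = 1. Collecting the sign flips along the way, the symbol is -1.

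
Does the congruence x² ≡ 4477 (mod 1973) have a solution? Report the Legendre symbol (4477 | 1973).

1

First reduce: 4477 ≡ 531 (mod 1973).
Reciprocity: 531 ≡ 3 and 1973 ≡ 1 (mod 4), so (531/1973) = +(1973/531).
Reduce top mod 531: now compute (380/531).
Pull out 2^2: since 531 ≡ 3 (mod 8), (2/531) = -1, so (2/531)^2 = +1.
Reciprocity: 95 ≡ 3 and 531 ≡ 3 (mod 4), so (95/531) = −(531/95).
Reduce top mod 95: now compute (56/95).
Pull out 2^3: since 95 ≡ 7 (mod 8), (2/95) = +1, so (2/95)^3 = +1.
Reciprocity: 7 ≡ 3 and 95 ≡ 3 (mod 4), so (7/95) = −(95/7).
Reduce top mod 7: now compute (4/7).
Pull out 2^2: since 7 ≡ 7 (mod 8), (2/7) = +1, so (2/7)^2 = +1.
Reached (1/7) = 1. Collecting the sign flips along the way, the symbol is +1.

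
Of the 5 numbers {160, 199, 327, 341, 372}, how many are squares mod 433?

(160/433) = -1 → non-residue.
(199/433) = +1 → QR.
(327/433) = +1 → QR.
(341/433) = -1 → non-residue.
(372/433) = -1 → non-residue.
Total quadratic residues among the 5: 2.

2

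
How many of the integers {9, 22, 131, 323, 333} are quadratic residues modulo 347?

3

(9/347) = +1 → QR.
(22/347) = -1 → non-residue.
(131/347) = +1 → QR.
(323/347) = +1 → QR.
(333/347) = -1 → non-residue.
Total quadratic residues among the 5: 3.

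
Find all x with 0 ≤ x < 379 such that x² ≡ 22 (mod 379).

Since 379 ≡ 3 (mod 4), a square root of 22 is 22^((379+1)/4) = 22^95 mod 379.
Repeated squaring: 22^2≡105, 22^4≡34, 22^8≡19, 22^16≡361, 22^32≡324, 22^64≡372 (mod 379).
22^95 = 22^(64+16+8+4+2+1) ≡ 207 (mod 379).
Check: 207² = 42849 ≡ 22 (mod 379). The two roots are 172 and 207.

172, 207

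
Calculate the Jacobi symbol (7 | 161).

Reciprocity: 7 ≡ 3 and 161 ≡ 1 (mod 4), so (7/161) = +(161/7).
Reduce top mod 7: now compute (0/7).
Top reduces to 0: gcd > 1, so the symbol is 0.

0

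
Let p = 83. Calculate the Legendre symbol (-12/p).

First reduce: -12 ≡ 71 (mod 83).
Reciprocity: 71 ≡ 3 and 83 ≡ 3 (mod 4), so (71/83) = −(83/71).
Reduce top mod 71: now compute (12/71).
Pull out 2^2: since 71 ≡ 7 (mod 8), (2/71) = +1, so (2/71)^2 = +1.
Reciprocity: 3 ≡ 3 and 71 ≡ 3 (mod 4), so (3/71) = −(71/3).
Reduce top mod 3: now compute (2/3).
Pull out 2: since 3 ≡ 3 (mod 8), (2/3) = -1.
Reached (1/3) = 1. Collecting the sign flips along the way, the symbol is -1.

-1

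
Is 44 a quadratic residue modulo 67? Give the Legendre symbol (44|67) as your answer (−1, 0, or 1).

Pull out 2^2: since 67 ≡ 3 (mod 8), (2/67) = -1, so (2/67)^2 = +1.
Reciprocity: 11 ≡ 3 and 67 ≡ 3 (mod 4), so (11/67) = −(67/11).
Reduce top mod 11: now compute (1/11).
Reached (1/11) = 1. Collecting the sign flips along the way, the symbol is -1.

-1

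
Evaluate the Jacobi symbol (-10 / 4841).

1

First reduce: -10 ≡ 4831 (mod 4841).
Reciprocity: 4831 ≡ 3 and 4841 ≡ 1 (mod 4), so (4831/4841) = +(4841/4831).
Reduce top mod 4831: now compute (10/4831).
Pull out 2: since 4831 ≡ 7 (mod 8), (2/4831) = +1.
Reciprocity: 5 ≡ 1 and 4831 ≡ 3 (mod 4), so (5/4831) = +(4831/5).
Reduce top mod 5: now compute (1/5).
Reached (1/5) = 1. Collecting the sign flips along the way, the symbol is +1.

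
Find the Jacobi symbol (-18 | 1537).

First reduce: -18 ≡ 1519 (mod 1537).
Reciprocity: 1519 ≡ 3 and 1537 ≡ 1 (mod 4), so (1519/1537) = +(1537/1519).
Reduce top mod 1519: now compute (18/1519).
Pull out 2: since 1519 ≡ 7 (mod 8), (2/1519) = +1.
Reciprocity: 9 ≡ 1 and 1519 ≡ 3 (mod 4), so (9/1519) = +(1519/9).
Reduce top mod 9: now compute (7/9).
Reciprocity: 7 ≡ 3 and 9 ≡ 1 (mod 4), so (7/9) = +(9/7).
Reduce top mod 7: now compute (2/7).
Pull out 2: since 7 ≡ 7 (mod 8), (2/7) = +1.
Reached (1/7) = 1. Collecting the sign flips along the way, the symbol is +1.

1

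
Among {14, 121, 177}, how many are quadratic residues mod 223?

(14/223) = +1 → QR.
(121/223) = +1 → QR.
(177/223) = +1 → QR.
Total quadratic residues among the 3: 3.

3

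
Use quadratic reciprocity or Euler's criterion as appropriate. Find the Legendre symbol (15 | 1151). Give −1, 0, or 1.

1

Euler's criterion: (15/1151) ≡ 15^575 (mod 1151).
15^2 ≡ 225 (mod 1151)
15^4 ≡ 1132 (mod 1151)
15^8 ≡ 361 (mod 1151)
15^16 ≡ 258 (mod 1151)
15^32 ≡ 957 (mod 1151)
15^64 ≡ 804 (mod 1151)
15^128 ≡ 705 (mod 1151)
15^256 ≡ 944 (mod 1151)
15^512 ≡ 262 (mod 1151)
15^575 = 15^(512+32+16+8+4+2+1) ≡ 1 (mod 1151).
Result is 1, so (15/1151) = 1.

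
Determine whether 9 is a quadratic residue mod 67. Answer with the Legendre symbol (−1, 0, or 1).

1

Euler's criterion: (9/67) ≡ 9^33 (mod 67).
9^2 ≡ 14 (mod 67)
9^4 ≡ 62 (mod 67)
9^8 ≡ 25 (mod 67)
9^16 ≡ 22 (mod 67)
9^32 ≡ 15 (mod 67)
9^33 = 9^(32+1) ≡ 1 (mod 67).
Result is 1, so (9/67) = 1.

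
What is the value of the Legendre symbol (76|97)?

Euler's criterion: (76/97) ≡ 76^48 (mod 97).
76^2 ≡ 53 (mod 97)
76^4 ≡ 93 (mod 97)
76^8 ≡ 16 (mod 97)
76^16 ≡ 62 (mod 97)
76^32 ≡ 61 (mod 97)
76^48 = 76^(32+16) ≡ 96 (mod 97).
Result is 96 ≡ −1, so (76/97) = −1.

-1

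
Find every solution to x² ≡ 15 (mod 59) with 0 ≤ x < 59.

Since 59 ≡ 3 (mod 4), a square root of 15 is 15^((59+1)/4) = 15^15 mod 59.
Repeated squaring: 15^2≡48, 15^4≡3, 15^8≡9 (mod 59).
15^15 = 15^(8+4+2+1) ≡ 29 (mod 59).
Check: 29² = 841 ≡ 15 (mod 59). The two roots are 29 and 30.

29, 30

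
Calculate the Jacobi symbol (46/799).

1

Pull out 2: since 799 ≡ 7 (mod 8), (2/799) = +1.
Reciprocity: 23 ≡ 3 and 799 ≡ 3 (mod 4), so (23/799) = −(799/23).
Reduce top mod 23: now compute (17/23).
Reciprocity: 17 ≡ 1 and 23 ≡ 3 (mod 4), so (17/23) = +(23/17).
Reduce top mod 17: now compute (6/17).
Pull out 2: since 17 ≡ 1 (mod 8), (2/17) = +1.
Reciprocity: 3 ≡ 3 and 17 ≡ 1 (mod 4), so (3/17) = +(17/3).
Reduce top mod 3: now compute (2/3).
Pull out 2: since 3 ≡ 3 (mod 8), (2/3) = -1.
Reached (1/3) = 1. Collecting the sign flips along the way, the symbol is +1.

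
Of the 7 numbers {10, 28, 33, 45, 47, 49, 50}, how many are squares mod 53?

4

(10/53) = +1 → QR.
(28/53) = +1 → QR.
(33/53) = -1 → non-residue.
(45/53) = -1 → non-residue.
(47/53) = +1 → QR.
(49/53) = +1 → QR.
(50/53) = -1 → non-residue.
Total quadratic residues among the 7: 4.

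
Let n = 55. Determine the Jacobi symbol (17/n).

Reciprocity: 17 ≡ 1 and 55 ≡ 3 (mod 4), so (17/55) = +(55/17).
Reduce top mod 17: now compute (4/17).
Pull out 2^2: since 17 ≡ 1 (mod 8), (2/17) = +1, so (2/17)^2 = +1.
Reached (1/17) = 1. Collecting the sign flips along the way, the symbol is +1.

1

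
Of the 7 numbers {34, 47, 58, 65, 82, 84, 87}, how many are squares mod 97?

2

(34/97) = -1 → non-residue.
(47/97) = +1 → QR.
(58/97) = -1 → non-residue.
(65/97) = +1 → QR.
(82/97) = -1 → non-residue.
(84/97) = -1 → non-residue.
(87/97) = -1 → non-residue.
Total quadratic residues among the 7: 2.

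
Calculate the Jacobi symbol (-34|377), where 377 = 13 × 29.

First reduce: -34 ≡ 343 (mod 377).
Reciprocity: 343 ≡ 3 and 377 ≡ 1 (mod 4), so (343/377) = +(377/343).
Reduce top mod 343: now compute (34/343).
Pull out 2: since 343 ≡ 7 (mod 8), (2/343) = +1.
Reciprocity: 17 ≡ 1 and 343 ≡ 3 (mod 4), so (17/343) = +(343/17).
Reduce top mod 17: now compute (3/17).
Reciprocity: 3 ≡ 3 and 17 ≡ 1 (mod 4), so (3/17) = +(17/3).
Reduce top mod 3: now compute (2/3).
Pull out 2: since 3 ≡ 3 (mod 8), (2/3) = -1.
Reached (1/3) = 1. Collecting the sign flips along the way, the symbol is -1.

-1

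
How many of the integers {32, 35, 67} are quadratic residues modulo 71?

(32/71) = +1 → QR.
(35/71) = -1 → non-residue.
(67/71) = -1 → non-residue.
Total quadratic residues among the 3: 1.

1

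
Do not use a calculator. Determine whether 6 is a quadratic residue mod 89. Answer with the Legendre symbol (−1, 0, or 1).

Pull out 2: since 89 ≡ 1 (mod 8), (2/89) = +1.
Reciprocity: 3 ≡ 3 and 89 ≡ 1 (mod 4), so (3/89) = +(89/3).
Reduce top mod 3: now compute (2/3).
Pull out 2: since 3 ≡ 3 (mod 8), (2/3) = -1.
Reached (1/3) = 1. Collecting the sign flips along the way, the symbol is -1.

-1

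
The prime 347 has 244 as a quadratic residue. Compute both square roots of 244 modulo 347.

Since 347 ≡ 3 (mod 4), a square root of 244 is 244^((347+1)/4) = 244^87 mod 347.
Repeated squaring: 244^2≡199, 244^4≡43, 244^8≡114, 244^16≡157, 244^32≡12, 244^64≡144 (mod 347).
244^87 = 244^(64+16+4+2+1) ≡ 130 (mod 347).
Check: 130² = 16900 ≡ 244 (mod 347). The two roots are 130 and 217.

130, 217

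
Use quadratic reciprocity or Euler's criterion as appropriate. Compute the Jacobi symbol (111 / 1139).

Reciprocity: 111 ≡ 3 and 1139 ≡ 3 (mod 4), so (111/1139) = −(1139/111).
Reduce top mod 111: now compute (29/111).
Reciprocity: 29 ≡ 1 and 111 ≡ 3 (mod 4), so (29/111) = +(111/29).
Reduce top mod 29: now compute (24/29).
Pull out 2^3: since 29 ≡ 5 (mod 8), (2/29) = -1, so (2/29)^3 = -1.
Reciprocity: 3 ≡ 3 and 29 ≡ 1 (mod 4), so (3/29) = +(29/3).
Reduce top mod 3: now compute (2/3).
Pull out 2: since 3 ≡ 3 (mod 8), (2/3) = -1.
Reached (1/3) = 1. Collecting the sign flips along the way, the symbol is -1.

-1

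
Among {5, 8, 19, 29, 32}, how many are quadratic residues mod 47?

(5/47) = -1 → non-residue.
(8/47) = +1 → QR.
(19/47) = -1 → non-residue.
(29/47) = -1 → non-residue.
(32/47) = +1 → QR.
Total quadratic residues among the 5: 2.

2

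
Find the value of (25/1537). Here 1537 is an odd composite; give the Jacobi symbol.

1

Reciprocity: 25 ≡ 1 and 1537 ≡ 1 (mod 4), so (25/1537) = +(1537/25).
Reduce top mod 25: now compute (12/25).
Pull out 2^2: since 25 ≡ 1 (mod 8), (2/25) = +1, so (2/25)^2 = +1.
Reciprocity: 3 ≡ 3 and 25 ≡ 1 (mod 4), so (3/25) = +(25/3).
Reduce top mod 3: now compute (1/3).
Reached (1/3) = 1. Collecting the sign flips along the way, the symbol is +1.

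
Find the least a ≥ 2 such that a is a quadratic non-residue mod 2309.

2

(2/2309) = −1, so 2 is the smallest positive non-residue mod 2309.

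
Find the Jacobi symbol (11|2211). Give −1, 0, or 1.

0

Reciprocity: 11 ≡ 3 and 2211 ≡ 3 (mod 4), so (11/2211) = −(2211/11).
Reduce top mod 11: now compute (0/11).
Top reduces to 0: gcd > 1, so the symbol is 0.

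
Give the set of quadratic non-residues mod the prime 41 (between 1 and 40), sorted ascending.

3,6,7,11,12,13,14,15,17,19,22,24,26,27,28,29,30,34,35,38

Square k = 1,…,20 (k and 41−k give the same square):
1²=1, 2²=4, 3²=9, 4²=16, 5²=25, 6²=36, 7²≡8, 8²≡23, 9²≡40, 10²≡18, 11²≡39, 12²≡21, 13²≡5, 14²≡32, 15²≡20, 16²≡10, 17²≡2, 18²≡37, 19²≡33, 20²≡31 (mod 41).
The residues are {1, 2, 4, 5, 8, 9, 10, 16, 18, 20, 21, 23, 25, 31, 32, 33, 36, 37, 39, 40}; the non-residues are the remaining 20 nonzero classes.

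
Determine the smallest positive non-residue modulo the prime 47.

5

(2/47) = +1, so 2 is a residue.
(3/47) = +1, so 3 is a residue.
(4/47) = +1, so 4 is a residue.
(5/47) = −1, so 5 is the smallest positive non-residue mod 47.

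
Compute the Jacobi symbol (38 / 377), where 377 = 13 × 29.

Pull out 2: since 377 ≡ 1 (mod 8), (2/377) = +1.
Reciprocity: 19 ≡ 3 and 377 ≡ 1 (mod 4), so (19/377) = +(377/19).
Reduce top mod 19: now compute (16/19).
Pull out 2^4: since 19 ≡ 3 (mod 8), (2/19) = -1, so (2/19)^4 = +1.
Reached (1/19) = 1. Collecting the sign flips along the way, the symbol is +1.

1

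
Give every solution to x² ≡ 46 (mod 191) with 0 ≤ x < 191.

Since 191 ≡ 3 (mod 4), a square root of 46 is 46^((191+1)/4) = 46^48 mod 191.
Repeated squaring: 46^2≡15, 46^4≡34, 46^8≡10, 46^16≡100, 46^32≡68 (mod 191).
46^48 = 46^(32+16) ≡ 115 (mod 191).
Check: 115² = 13225 ≡ 46 (mod 191). The two roots are 76 and 115.

76, 115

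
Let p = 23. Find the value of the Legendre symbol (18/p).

Pull out 2: since 23 ≡ 7 (mod 8), (2/23) = +1.
Reciprocity: 9 ≡ 1 and 23 ≡ 3 (mod 4), so (9/23) = +(23/9).
Reduce top mod 9: now compute (5/9).
Reciprocity: 5 ≡ 1 and 9 ≡ 1 (mod 4), so (5/9) = +(9/5).
Reduce top mod 5: now compute (4/5).
Pull out 2^2: since 5 ≡ 5 (mod 8), (2/5) = -1, so (2/5)^2 = +1.
Reached (1/5) = 1. Collecting the sign flips along the way, the symbol is +1.

1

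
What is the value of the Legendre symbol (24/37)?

Euler's criterion: (24/37) ≡ 24^18 (mod 37).
24^2 ≡ 21 (mod 37)
24^4 ≡ 34 (mod 37)
24^8 ≡ 9 (mod 37)
24^16 ≡ 7 (mod 37)
24^18 = 24^(16+2) ≡ 36 (mod 37).
Result is 36 ≡ −1, so (24/37) = −1.

-1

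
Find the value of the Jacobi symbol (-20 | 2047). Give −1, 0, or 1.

1

First reduce: -20 ≡ 2027 (mod 2047).
Reciprocity: 2027 ≡ 3 and 2047 ≡ 3 (mod 4), so (2027/2047) = −(2047/2027).
Reduce top mod 2027: now compute (20/2027).
Pull out 2^2: since 2027 ≡ 3 (mod 8), (2/2027) = -1, so (2/2027)^2 = +1.
Reciprocity: 5 ≡ 1 and 2027 ≡ 3 (mod 4), so (5/2027) = +(2027/5).
Reduce top mod 5: now compute (2/5).
Pull out 2: since 5 ≡ 5 (mod 8), (2/5) = -1.
Reached (1/5) = 1. Collecting the sign flips along the way, the symbol is +1.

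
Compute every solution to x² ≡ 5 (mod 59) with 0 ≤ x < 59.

Since 59 ≡ 3 (mod 4), a square root of 5 is 5^((59+1)/4) = 5^15 mod 59.
Repeated squaring: 5^2≡25, 5^4≡35, 5^8≡45 (mod 59).
5^15 = 5^(8+4+2+1) ≡ 51 (mod 59).
Check: 51² = 2601 ≡ 5 (mod 59). The two roots are 8 and 51.

8, 51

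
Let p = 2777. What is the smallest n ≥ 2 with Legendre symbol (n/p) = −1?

(2/2777) = +1, so 2 is a residue.
(3/2777) = −1, so 3 is the smallest positive non-residue mod 2777.

3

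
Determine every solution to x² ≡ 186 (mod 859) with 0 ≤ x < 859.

Since 859 ≡ 3 (mod 4), a square root of 186 is 186^((859+1)/4) = 186^215 mod 859.
Repeated squaring: 186^2≡236, 186^4≡720, 186^8≡423, 186^16≡257, 186^32≡765, 186^64≡246, 186^128≡386 (mod 859).
186^215 = 186^(128+64+16+4+2+1) ≡ 724 (mod 859).
Check: 724² = 524176 ≡ 186 (mod 859). The two roots are 135 and 724.

135, 724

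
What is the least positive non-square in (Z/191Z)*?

(2/191) = +1, so 2 is a residue.
(3/191) = +1, so 3 is a residue.
(4/191) = +1, so 4 is a residue.
(5/191) = +1, so 5 is a residue.
(6/191) = +1, so 6 is a residue.
(7/191) = −1, so 7 is the smallest positive non-residue mod 191.

7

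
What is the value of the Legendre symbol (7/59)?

1

Reciprocity: 7 ≡ 3 and 59 ≡ 3 (mod 4), so (7/59) = −(59/7).
Reduce top mod 7: now compute (3/7).
Reciprocity: 3 ≡ 3 and 7 ≡ 3 (mod 4), so (3/7) = −(7/3).
Reduce top mod 3: now compute (1/3).
Reached (1/3) = 1. Collecting the sign flips along the way, the symbol is +1.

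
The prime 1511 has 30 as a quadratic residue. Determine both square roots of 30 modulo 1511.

Since 1511 ≡ 3 (mod 4), a square root of 30 is 30^((1511+1)/4) = 30^378 mod 1511.
Repeated squaring: 30^2≡900, 30^4≡104, 30^8≡239, 30^16≡1214, 30^32≡571, 30^64≡1176, 30^128≡411, 30^256≡1200 (mod 1511).
30^378 = 30^(256+64+32+16+8+2) ≡ 877 (mod 1511).
Check: 877² = 769129 ≡ 30 (mod 1511). The two roots are 634 and 877.

634, 877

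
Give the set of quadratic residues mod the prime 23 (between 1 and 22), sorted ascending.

Square k = 1,…,11 (k and 23−k give the same square):
1²=1, 2²=4, 3²=9, 4²=16, 5²≡2, 6²≡13, 7²≡3, 8²≡18, 9²≡12, 10²≡8, 11²≡6 (mod 23).
So the quadratic residues mod 23 are {1, 2, 3, 4, 6, 8, 9, 12, 13, 16, 18}.

1, 2, 3, 4, 6, 8, 9, 12, 13, 16, 18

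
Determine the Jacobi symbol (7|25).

1

Reciprocity: 7 ≡ 3 and 25 ≡ 1 (mod 4), so (7/25) = +(25/7).
Reduce top mod 7: now compute (4/7).
Pull out 2^2: since 7 ≡ 7 (mod 8), (2/7) = +1, so (2/7)^2 = +1.
Reached (1/7) = 1. Collecting the sign flips along the way, the symbol is +1.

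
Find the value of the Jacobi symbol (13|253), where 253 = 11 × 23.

Reciprocity: 13 ≡ 1 and 253 ≡ 1 (mod 4), so (13/253) = +(253/13).
Reduce top mod 13: now compute (6/13).
Pull out 2: since 13 ≡ 5 (mod 8), (2/13) = -1.
Reciprocity: 3 ≡ 3 and 13 ≡ 1 (mod 4), so (3/13) = +(13/3).
Reduce top mod 3: now compute (1/3).
Reached (1/3) = 1. Collecting the sign flips along the way, the symbol is -1.

-1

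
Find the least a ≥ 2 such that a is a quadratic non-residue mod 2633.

(2/2633) = +1, so 2 is a residue.
(3/2633) = −1, so 3 is the smallest positive non-residue mod 2633.

3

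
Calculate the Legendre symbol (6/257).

-1

Pull out 2: since 257 ≡ 1 (mod 8), (2/257) = +1.
Reciprocity: 3 ≡ 3 and 257 ≡ 1 (mod 4), so (3/257) = +(257/3).
Reduce top mod 3: now compute (2/3).
Pull out 2: since 3 ≡ 3 (mod 8), (2/3) = -1.
Reached (1/3) = 1. Collecting the sign flips along the way, the symbol is -1.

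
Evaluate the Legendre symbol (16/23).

1

Pull out 2^4: since 23 ≡ 7 (mod 8), (2/23) = +1, so (2/23)^4 = +1.
Reached (1/23) = 1. Collecting the sign flips along the way, the symbol is +1.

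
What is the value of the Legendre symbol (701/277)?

1

First reduce: 701 ≡ 147 (mod 277).
Reciprocity: 147 ≡ 3 and 277 ≡ 1 (mod 4), so (147/277) = +(277/147).
Reduce top mod 147: now compute (130/147).
Pull out 2: since 147 ≡ 3 (mod 8), (2/147) = -1.
Reciprocity: 65 ≡ 1 and 147 ≡ 3 (mod 4), so (65/147) = +(147/65).
Reduce top mod 65: now compute (17/65).
Reciprocity: 17 ≡ 1 and 65 ≡ 1 (mod 4), so (17/65) = +(65/17).
Reduce top mod 17: now compute (14/17).
Pull out 2: since 17 ≡ 1 (mod 8), (2/17) = +1.
Reciprocity: 7 ≡ 3 and 17 ≡ 1 (mod 4), so (7/17) = +(17/7).
Reduce top mod 7: now compute (3/7).
Reciprocity: 3 ≡ 3 and 7 ≡ 3 (mod 4), so (3/7) = −(7/3).
Reduce top mod 3: now compute (1/3).
Reached (1/3) = 1. Collecting the sign flips along the way, the symbol is +1.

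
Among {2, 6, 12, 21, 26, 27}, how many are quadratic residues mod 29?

1

(2/29) = -1 → non-residue.
(6/29) = +1 → QR.
(12/29) = -1 → non-residue.
(21/29) = -1 → non-residue.
(26/29) = -1 → non-residue.
(27/29) = -1 → non-residue.
Total quadratic residues among the 6: 1.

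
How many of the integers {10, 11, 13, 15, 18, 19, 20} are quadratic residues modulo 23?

2

(10/23) = -1 → non-residue.
(11/23) = -1 → non-residue.
(13/23) = +1 → QR.
(15/23) = -1 → non-residue.
(18/23) = +1 → QR.
(19/23) = -1 → non-residue.
(20/23) = -1 → non-residue.
Total quadratic residues among the 7: 2.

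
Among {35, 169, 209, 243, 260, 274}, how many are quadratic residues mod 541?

3

(35/541) = +1 → QR.
(169/541) = +1 → QR.
(209/541) = -1 → non-residue.
(243/541) = +1 → QR.
(260/541) = -1 → non-residue.
(274/541) = -1 → non-residue.
Total quadratic residues among the 6: 3.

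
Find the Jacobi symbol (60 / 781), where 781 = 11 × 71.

1

Pull out 2^2: since 781 ≡ 5 (mod 8), (2/781) = -1, so (2/781)^2 = +1.
Reciprocity: 15 ≡ 3 and 781 ≡ 1 (mod 4), so (15/781) = +(781/15).
Reduce top mod 15: now compute (1/15).
Reached (1/15) = 1. Collecting the sign flips along the way, the symbol is +1.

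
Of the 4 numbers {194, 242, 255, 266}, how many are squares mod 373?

2

(194/373) = +1 → QR.
(242/373) = -1 → non-residue.
(255/373) = -1 → non-residue.
(266/373) = +1 → QR.
Total quadratic residues among the 4: 2.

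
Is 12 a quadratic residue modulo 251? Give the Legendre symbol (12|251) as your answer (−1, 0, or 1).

1

Euler's criterion: (12/251) ≡ 12^125 (mod 251).
12^2 ≡ 144 (mod 251)
12^4 ≡ 154 (mod 251)
12^8 ≡ 122 (mod 251)
12^16 ≡ 75 (mod 251)
12^32 ≡ 103 (mod 251)
12^64 ≡ 67 (mod 251)
12^125 = 12^(64+32+16+8+4+1) ≡ 1 (mod 251).
Result is 1, so (12/251) = 1.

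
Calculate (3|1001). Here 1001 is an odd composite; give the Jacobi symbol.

Reciprocity: 3 ≡ 3 and 1001 ≡ 1 (mod 4), so (3/1001) = +(1001/3).
Reduce top mod 3: now compute (2/3).
Pull out 2: since 3 ≡ 3 (mod 8), (2/3) = -1.
Reached (1/3) = 1. Collecting the sign flips along the way, the symbol is -1.

-1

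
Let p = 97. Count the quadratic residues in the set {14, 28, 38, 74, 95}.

1

(14/97) = -1 → non-residue.
(28/97) = -1 → non-residue.
(38/97) = -1 → non-residue.
(74/97) = -1 → non-residue.
(95/97) = +1 → QR.
Total quadratic residues among the 5: 1.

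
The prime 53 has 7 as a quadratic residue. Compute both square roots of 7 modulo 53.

22, 31

53 ≡ 1 (mod 4), so we find a root by search.
Trying successive values, 22² = 484 ≡ 7 (mod 53). The other root is 53 − 22 = 31.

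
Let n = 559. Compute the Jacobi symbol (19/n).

1

Reciprocity: 19 ≡ 3 and 559 ≡ 3 (mod 4), so (19/559) = −(559/19).
Reduce top mod 19: now compute (8/19).
Pull out 2^3: since 19 ≡ 3 (mod 8), (2/19) = -1, so (2/19)^3 = -1.
Reached (1/19) = 1. Collecting the sign flips along the way, the symbol is +1.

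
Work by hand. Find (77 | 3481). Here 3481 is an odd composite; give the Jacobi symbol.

1

Reciprocity: 77 ≡ 1 and 3481 ≡ 1 (mod 4), so (77/3481) = +(3481/77).
Reduce top mod 77: now compute (16/77).
Pull out 2^4: since 77 ≡ 5 (mod 8), (2/77) = -1, so (2/77)^4 = +1.
Reached (1/77) = 1. Collecting the sign flips along the way, the symbol is +1.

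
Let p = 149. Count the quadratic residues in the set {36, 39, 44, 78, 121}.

(36/149) = +1 → QR.
(39/149) = +1 → QR.
(44/149) = -1 → non-residue.
(78/149) = -1 → non-residue.
(121/149) = +1 → QR.
Total quadratic residues among the 5: 3.

3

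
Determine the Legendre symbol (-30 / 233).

1

First reduce: -30 ≡ 203 (mod 233).
Reciprocity: 203 ≡ 3 and 233 ≡ 1 (mod 4), so (203/233) = +(233/203).
Reduce top mod 203: now compute (30/203).
Pull out 2: since 203 ≡ 3 (mod 8), (2/203) = -1.
Reciprocity: 15 ≡ 3 and 203 ≡ 3 (mod 4), so (15/203) = −(203/15).
Reduce top mod 15: now compute (8/15).
Pull out 2^3: since 15 ≡ 7 (mod 8), (2/15) = +1, so (2/15)^3 = +1.
Reached (1/15) = 1. Collecting the sign flips along the way, the symbol is +1.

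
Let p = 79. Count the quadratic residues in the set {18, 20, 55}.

3

(18/79) = +1 → QR.
(20/79) = +1 → QR.
(55/79) = +1 → QR.
Total quadratic residues among the 3: 3.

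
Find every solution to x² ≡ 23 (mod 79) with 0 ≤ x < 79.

24, 55

Since 79 ≡ 3 (mod 4), a square root of 23 is 23^((79+1)/4) = 23^20 mod 79.
Repeated squaring: 23^2≡55, 23^4≡23, 23^8≡55, 23^16≡23 (mod 79).
23^20 = 23^(16+4) ≡ 55 (mod 79).
Check: 55² = 3025 ≡ 23 (mod 79). The two roots are 24 and 55.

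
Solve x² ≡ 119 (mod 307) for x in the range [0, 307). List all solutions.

147, 160

Since 307 ≡ 3 (mod 4), a square root of 119 is 119^((307+1)/4) = 119^77 mod 307.
Repeated squaring: 119^2≡39, 119^4≡293, 119^8≡196, 119^16≡41, 119^32≡146, 119^64≡133 (mod 307).
119^77 = 119^(64+8+4+1) ≡ 160 (mod 307).
Check: 160² = 25600 ≡ 119 (mod 307). The two roots are 147 and 160.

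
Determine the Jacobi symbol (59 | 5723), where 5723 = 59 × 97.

Reciprocity: 59 ≡ 3 and 5723 ≡ 3 (mod 4), so (59/5723) = −(5723/59).
Reduce top mod 59: now compute (0/59).
Top reduces to 0: gcd > 1, so the symbol is 0.

0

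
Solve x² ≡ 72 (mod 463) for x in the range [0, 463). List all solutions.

171, 292

Since 463 ≡ 3 (mod 4), a square root of 72 is 72^((463+1)/4) = 72^116 mod 463.
Repeated squaring: 72^2≡91, 72^4≡410, 72^8≡31, 72^16≡35, 72^32≡299, 72^64≡42 (mod 463).
72^116 = 72^(64+32+16+4) ≡ 292 (mod 463).
Check: 292² = 85264 ≡ 72 (mod 463). The two roots are 171 and 292.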